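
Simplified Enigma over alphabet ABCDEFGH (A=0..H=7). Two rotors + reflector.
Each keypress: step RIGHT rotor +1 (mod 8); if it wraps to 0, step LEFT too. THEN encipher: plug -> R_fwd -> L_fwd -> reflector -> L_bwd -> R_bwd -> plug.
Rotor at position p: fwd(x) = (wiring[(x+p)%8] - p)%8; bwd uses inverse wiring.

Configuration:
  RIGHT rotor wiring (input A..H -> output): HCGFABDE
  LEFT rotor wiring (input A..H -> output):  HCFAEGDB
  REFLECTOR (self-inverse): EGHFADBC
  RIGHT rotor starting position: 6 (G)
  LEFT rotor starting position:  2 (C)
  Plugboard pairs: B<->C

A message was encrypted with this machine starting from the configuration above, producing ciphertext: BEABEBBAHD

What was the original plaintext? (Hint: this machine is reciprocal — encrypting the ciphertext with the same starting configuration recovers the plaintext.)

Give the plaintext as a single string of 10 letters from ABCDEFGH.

Char 1 ('B'): step: R->7, L=2; B->plug->C->R->D->L->E->refl->A->L'->H->R'->D->plug->D
Char 2 ('E'): step: R->0, L->3 (L advanced); E->plug->E->R->A->L->F->refl->D->L'->C->R'->B->plug->C
Char 3 ('A'): step: R->1, L=3; A->plug->A->R->B->L->B->refl->G->L'->E->R'->C->plug->B
Char 4 ('B'): step: R->2, L=3; B->plug->C->R->G->L->H->refl->C->L'->H->R'->D->plug->D
Char 5 ('E'): step: R->3, L=3; E->plug->E->R->B->L->B->refl->G->L'->E->R'->F->plug->F
Char 6 ('B'): step: R->4, L=3; B->plug->C->R->H->L->C->refl->H->L'->G->R'->F->plug->F
Char 7 ('B'): step: R->5, L=3; B->plug->C->R->H->L->C->refl->H->L'->G->R'->B->plug->C
Char 8 ('A'): step: R->6, L=3; A->plug->A->R->F->L->E->refl->A->L'->D->R'->H->plug->H
Char 9 ('H'): step: R->7, L=3; H->plug->H->R->E->L->G->refl->B->L'->B->R'->F->plug->F
Char 10 ('D'): step: R->0, L->4 (L advanced); D->plug->D->R->F->L->G->refl->B->L'->G->R'->C->plug->B

Answer: DCBDFFCHFB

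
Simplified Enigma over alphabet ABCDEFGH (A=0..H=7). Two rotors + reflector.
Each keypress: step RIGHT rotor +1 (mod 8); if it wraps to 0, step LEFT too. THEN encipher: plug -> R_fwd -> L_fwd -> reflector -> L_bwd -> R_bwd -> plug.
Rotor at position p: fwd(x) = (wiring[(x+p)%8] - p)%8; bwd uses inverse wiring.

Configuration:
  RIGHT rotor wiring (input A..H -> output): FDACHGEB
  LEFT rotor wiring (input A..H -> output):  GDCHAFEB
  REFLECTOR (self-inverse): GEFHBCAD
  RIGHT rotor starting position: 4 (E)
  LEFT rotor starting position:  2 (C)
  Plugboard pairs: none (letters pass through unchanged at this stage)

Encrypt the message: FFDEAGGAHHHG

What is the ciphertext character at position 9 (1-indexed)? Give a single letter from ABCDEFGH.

Char 1 ('F'): step: R->5, L=2; F->plug->F->R->D->L->D->refl->H->L'->F->R'->G->plug->G
Char 2 ('F'): step: R->6, L=2; F->plug->F->R->E->L->C->refl->F->L'->B->R'->G->plug->G
Char 3 ('D'): step: R->7, L=2; D->plug->D->R->B->L->F->refl->C->L'->E->R'->C->plug->C
Char 4 ('E'): step: R->0, L->3 (L advanced); E->plug->E->R->H->L->H->refl->D->L'->F->R'->A->plug->A
Char 5 ('A'): step: R->1, L=3; A->plug->A->R->C->L->C->refl->F->L'->B->R'->C->plug->C
Char 6 ('G'): step: R->2, L=3; G->plug->G->R->D->L->B->refl->E->L'->A->R'->B->plug->B
Char 7 ('G'): step: R->3, L=3; G->plug->G->R->A->L->E->refl->B->L'->D->R'->C->plug->C
Char 8 ('A'): step: R->4, L=3; A->plug->A->R->D->L->B->refl->E->L'->A->R'->C->plug->C
Char 9 ('H'): step: R->5, L=3; H->plug->H->R->C->L->C->refl->F->L'->B->R'->A->plug->A

A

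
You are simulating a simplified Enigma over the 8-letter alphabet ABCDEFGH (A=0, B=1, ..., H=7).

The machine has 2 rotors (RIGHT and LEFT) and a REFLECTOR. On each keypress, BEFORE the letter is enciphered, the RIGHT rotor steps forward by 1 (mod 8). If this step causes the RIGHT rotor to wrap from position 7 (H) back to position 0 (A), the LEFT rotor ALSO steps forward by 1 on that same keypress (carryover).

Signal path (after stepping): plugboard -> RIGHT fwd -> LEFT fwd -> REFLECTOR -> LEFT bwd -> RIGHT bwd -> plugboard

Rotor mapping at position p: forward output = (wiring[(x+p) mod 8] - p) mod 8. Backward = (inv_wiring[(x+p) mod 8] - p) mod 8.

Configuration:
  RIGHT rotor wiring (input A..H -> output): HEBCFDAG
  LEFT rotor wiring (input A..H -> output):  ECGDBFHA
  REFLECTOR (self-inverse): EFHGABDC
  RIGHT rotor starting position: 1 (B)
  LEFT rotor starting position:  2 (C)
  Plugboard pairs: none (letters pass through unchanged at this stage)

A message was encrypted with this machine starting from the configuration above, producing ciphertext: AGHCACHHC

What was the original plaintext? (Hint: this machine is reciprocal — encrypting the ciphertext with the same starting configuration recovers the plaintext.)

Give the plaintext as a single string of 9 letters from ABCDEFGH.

Char 1 ('A'): step: R->2, L=2; A->plug->A->R->H->L->A->refl->E->L'->A->R'->B->plug->B
Char 2 ('G'): step: R->3, L=2; G->plug->G->R->B->L->B->refl->F->L'->E->R'->F->plug->F
Char 3 ('H'): step: R->4, L=2; H->plug->H->R->G->L->C->refl->H->L'->C->R'->D->plug->D
Char 4 ('C'): step: R->5, L=2; C->plug->C->R->B->L->B->refl->F->L'->E->R'->F->plug->F
Char 5 ('A'): step: R->6, L=2; A->plug->A->R->C->L->H->refl->C->L'->G->R'->D->plug->D
Char 6 ('C'): step: R->7, L=2; C->plug->C->R->F->L->G->refl->D->L'->D->R'->E->plug->E
Char 7 ('H'): step: R->0, L->3 (L advanced); H->plug->H->R->G->L->H->refl->C->L'->C->R'->D->plug->D
Char 8 ('H'): step: R->1, L=3; H->plug->H->R->G->L->H->refl->C->L'->C->R'->E->plug->E
Char 9 ('C'): step: R->2, L=3; C->plug->C->R->D->L->E->refl->A->L'->A->R'->B->plug->B

Answer: BFDFDEDEB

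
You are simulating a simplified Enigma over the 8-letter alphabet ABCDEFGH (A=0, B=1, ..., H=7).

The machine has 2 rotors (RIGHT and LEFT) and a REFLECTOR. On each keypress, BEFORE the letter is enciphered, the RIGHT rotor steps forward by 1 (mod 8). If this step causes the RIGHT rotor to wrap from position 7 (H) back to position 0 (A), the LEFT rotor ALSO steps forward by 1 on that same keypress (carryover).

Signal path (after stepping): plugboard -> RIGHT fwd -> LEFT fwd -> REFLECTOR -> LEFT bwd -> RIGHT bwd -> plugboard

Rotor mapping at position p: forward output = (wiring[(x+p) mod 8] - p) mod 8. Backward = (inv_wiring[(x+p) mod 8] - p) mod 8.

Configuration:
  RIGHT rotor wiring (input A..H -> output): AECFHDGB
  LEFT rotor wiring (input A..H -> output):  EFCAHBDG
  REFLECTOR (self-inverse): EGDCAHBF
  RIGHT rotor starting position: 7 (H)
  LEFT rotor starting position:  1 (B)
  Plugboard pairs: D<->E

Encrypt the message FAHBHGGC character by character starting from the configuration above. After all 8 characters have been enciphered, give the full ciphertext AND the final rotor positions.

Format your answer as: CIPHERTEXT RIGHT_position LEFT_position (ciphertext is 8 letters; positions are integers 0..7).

Answer: CDBGDFDF 7 2

Derivation:
Char 1 ('F'): step: R->0, L->2 (L advanced); F->plug->F->R->D->L->H->refl->F->L'->C->R'->C->plug->C
Char 2 ('A'): step: R->1, L=2; A->plug->A->R->D->L->H->refl->F->L'->C->R'->E->plug->D
Char 3 ('H'): step: R->2, L=2; H->plug->H->R->C->L->F->refl->H->L'->D->R'->B->plug->B
Char 4 ('B'): step: R->3, L=2; B->plug->B->R->E->L->B->refl->G->L'->B->R'->G->plug->G
Char 5 ('H'): step: R->4, L=2; H->plug->H->R->B->L->G->refl->B->L'->E->R'->E->plug->D
Char 6 ('G'): step: R->5, L=2; G->plug->G->R->A->L->A->refl->E->L'->F->R'->F->plug->F
Char 7 ('G'): step: R->6, L=2; G->plug->G->R->B->L->G->refl->B->L'->E->R'->E->plug->D
Char 8 ('C'): step: R->7, L=2; C->plug->C->R->F->L->E->refl->A->L'->A->R'->F->plug->F
Final: ciphertext=CDBGDFDF, RIGHT=7, LEFT=2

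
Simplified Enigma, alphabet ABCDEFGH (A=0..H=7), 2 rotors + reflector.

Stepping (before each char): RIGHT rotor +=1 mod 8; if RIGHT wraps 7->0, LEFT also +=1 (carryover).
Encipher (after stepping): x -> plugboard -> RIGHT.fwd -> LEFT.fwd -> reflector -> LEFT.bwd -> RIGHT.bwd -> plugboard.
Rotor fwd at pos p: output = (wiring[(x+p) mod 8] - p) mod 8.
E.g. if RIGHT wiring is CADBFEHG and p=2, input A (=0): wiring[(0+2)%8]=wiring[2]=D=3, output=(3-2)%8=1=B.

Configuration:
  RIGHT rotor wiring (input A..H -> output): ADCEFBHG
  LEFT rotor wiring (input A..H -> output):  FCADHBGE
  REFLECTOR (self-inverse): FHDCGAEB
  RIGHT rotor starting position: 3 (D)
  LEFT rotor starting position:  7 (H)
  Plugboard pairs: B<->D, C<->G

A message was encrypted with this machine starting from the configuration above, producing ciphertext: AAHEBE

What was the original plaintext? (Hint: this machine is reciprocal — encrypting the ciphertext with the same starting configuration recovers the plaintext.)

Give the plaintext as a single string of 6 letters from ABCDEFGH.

Answer: EGCHEA

Derivation:
Char 1 ('A'): step: R->4, L=7; A->plug->A->R->B->L->G->refl->E->L'->E->R'->E->plug->E
Char 2 ('A'): step: R->5, L=7; A->plug->A->R->E->L->E->refl->G->L'->B->R'->C->plug->G
Char 3 ('H'): step: R->6, L=7; H->plug->H->R->D->L->B->refl->H->L'->H->R'->G->plug->C
Char 4 ('E'): step: R->7, L=7; E->plug->E->R->F->L->A->refl->F->L'->A->R'->H->plug->H
Char 5 ('B'): step: R->0, L->0 (L advanced); B->plug->D->R->E->L->H->refl->B->L'->F->R'->E->plug->E
Char 6 ('E'): step: R->1, L=0; E->plug->E->R->A->L->F->refl->A->L'->C->R'->A->plug->A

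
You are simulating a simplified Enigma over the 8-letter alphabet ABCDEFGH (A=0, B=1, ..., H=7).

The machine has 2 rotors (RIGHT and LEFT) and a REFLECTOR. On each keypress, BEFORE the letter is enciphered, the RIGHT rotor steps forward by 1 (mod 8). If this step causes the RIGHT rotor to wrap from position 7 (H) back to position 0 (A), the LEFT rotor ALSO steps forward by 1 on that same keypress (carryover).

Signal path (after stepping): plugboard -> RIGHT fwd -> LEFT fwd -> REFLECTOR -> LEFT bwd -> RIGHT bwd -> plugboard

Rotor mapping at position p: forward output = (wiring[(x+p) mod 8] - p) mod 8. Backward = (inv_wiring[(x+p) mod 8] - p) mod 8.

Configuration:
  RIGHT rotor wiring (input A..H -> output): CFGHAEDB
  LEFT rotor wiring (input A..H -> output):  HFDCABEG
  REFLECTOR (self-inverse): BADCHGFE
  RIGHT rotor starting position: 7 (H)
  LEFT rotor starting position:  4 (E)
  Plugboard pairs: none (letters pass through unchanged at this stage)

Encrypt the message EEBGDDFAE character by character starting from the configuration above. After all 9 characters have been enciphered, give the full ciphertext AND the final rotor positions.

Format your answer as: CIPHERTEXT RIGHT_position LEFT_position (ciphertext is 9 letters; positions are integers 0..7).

Char 1 ('E'): step: R->0, L->5 (L advanced); E->plug->E->R->A->L->E->refl->H->L'->B->R'->H->plug->H
Char 2 ('E'): step: R->1, L=5; E->plug->E->R->D->L->C->refl->D->L'->H->R'->D->plug->D
Char 3 ('B'): step: R->2, L=5; B->plug->B->R->F->L->G->refl->F->L'->G->R'->C->plug->C
Char 4 ('G'): step: R->3, L=5; G->plug->G->R->C->L->B->refl->A->L'->E->R'->A->plug->A
Char 5 ('D'): step: R->4, L=5; D->plug->D->R->F->L->G->refl->F->L'->G->R'->E->plug->E
Char 6 ('D'): step: R->5, L=5; D->plug->D->R->F->L->G->refl->F->L'->G->R'->B->plug->B
Char 7 ('F'): step: R->6, L=5; F->plug->F->R->B->L->H->refl->E->L'->A->R'->E->plug->E
Char 8 ('A'): step: R->7, L=5; A->plug->A->R->C->L->B->refl->A->L'->E->R'->H->plug->H
Char 9 ('E'): step: R->0, L->6 (L advanced); E->plug->E->R->A->L->G->refl->F->L'->E->R'->F->plug->F
Final: ciphertext=HDCAEBEHF, RIGHT=0, LEFT=6

Answer: HDCAEBEHF 0 6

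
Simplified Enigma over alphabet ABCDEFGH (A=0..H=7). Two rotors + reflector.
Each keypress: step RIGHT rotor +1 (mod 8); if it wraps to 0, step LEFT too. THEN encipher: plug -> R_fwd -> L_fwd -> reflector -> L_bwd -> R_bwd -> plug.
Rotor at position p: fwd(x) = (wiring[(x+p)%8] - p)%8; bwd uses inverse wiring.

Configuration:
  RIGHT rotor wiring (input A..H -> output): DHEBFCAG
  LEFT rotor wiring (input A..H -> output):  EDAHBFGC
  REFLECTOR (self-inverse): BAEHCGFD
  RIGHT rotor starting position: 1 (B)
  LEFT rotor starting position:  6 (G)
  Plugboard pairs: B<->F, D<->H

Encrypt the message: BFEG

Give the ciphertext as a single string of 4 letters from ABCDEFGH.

Answer: GEFC

Derivation:
Char 1 ('B'): step: R->2, L=6; B->plug->F->R->E->L->C->refl->E->L'->B->R'->G->plug->G
Char 2 ('F'): step: R->3, L=6; F->plug->B->R->C->L->G->refl->F->L'->D->R'->E->plug->E
Char 3 ('E'): step: R->4, L=6; E->plug->E->R->H->L->H->refl->D->L'->G->R'->B->plug->F
Char 4 ('G'): step: R->5, L=6; G->plug->G->R->E->L->C->refl->E->L'->B->R'->C->plug->C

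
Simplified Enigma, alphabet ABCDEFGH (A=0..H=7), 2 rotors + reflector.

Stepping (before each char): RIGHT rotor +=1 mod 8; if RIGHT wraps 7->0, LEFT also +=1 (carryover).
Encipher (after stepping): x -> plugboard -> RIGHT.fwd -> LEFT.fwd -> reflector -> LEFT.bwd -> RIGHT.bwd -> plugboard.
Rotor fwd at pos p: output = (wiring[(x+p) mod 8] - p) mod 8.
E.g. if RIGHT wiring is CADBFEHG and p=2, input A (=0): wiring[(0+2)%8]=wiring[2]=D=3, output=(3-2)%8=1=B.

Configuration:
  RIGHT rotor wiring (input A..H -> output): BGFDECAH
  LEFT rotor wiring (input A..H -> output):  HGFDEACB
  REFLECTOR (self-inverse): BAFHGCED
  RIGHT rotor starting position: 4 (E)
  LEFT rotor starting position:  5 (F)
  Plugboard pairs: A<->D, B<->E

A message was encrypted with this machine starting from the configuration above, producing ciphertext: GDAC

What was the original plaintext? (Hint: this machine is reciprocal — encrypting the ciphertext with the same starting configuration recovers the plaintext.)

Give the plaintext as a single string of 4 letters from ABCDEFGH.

Char 1 ('G'): step: R->5, L=5; G->plug->G->R->G->L->G->refl->E->L'->C->R'->C->plug->C
Char 2 ('D'): step: R->6, L=5; D->plug->A->R->C->L->E->refl->G->L'->G->R'->G->plug->G
Char 3 ('A'): step: R->7, L=5; A->plug->D->R->G->L->G->refl->E->L'->C->R'->B->plug->E
Char 4 ('C'): step: R->0, L->6 (L advanced); C->plug->C->R->F->L->F->refl->C->L'->H->R'->H->plug->H

Answer: CGEH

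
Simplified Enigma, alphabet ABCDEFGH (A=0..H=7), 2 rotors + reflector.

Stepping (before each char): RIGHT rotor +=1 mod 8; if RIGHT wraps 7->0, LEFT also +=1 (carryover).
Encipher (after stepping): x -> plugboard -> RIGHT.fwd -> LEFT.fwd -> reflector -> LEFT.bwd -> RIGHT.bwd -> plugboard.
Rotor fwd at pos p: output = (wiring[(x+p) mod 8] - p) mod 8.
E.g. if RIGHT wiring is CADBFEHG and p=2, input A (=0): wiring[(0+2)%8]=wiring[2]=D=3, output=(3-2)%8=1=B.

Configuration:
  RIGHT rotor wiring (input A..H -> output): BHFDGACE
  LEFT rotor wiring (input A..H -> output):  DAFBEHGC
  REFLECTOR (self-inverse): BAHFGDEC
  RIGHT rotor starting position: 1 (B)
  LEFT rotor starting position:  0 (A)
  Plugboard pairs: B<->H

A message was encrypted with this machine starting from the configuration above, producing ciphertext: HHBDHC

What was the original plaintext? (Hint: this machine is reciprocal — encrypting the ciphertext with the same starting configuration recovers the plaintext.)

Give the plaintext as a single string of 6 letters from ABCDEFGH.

Char 1 ('H'): step: R->2, L=0; H->plug->B->R->B->L->A->refl->B->L'->D->R'->A->plug->A
Char 2 ('H'): step: R->3, L=0; H->plug->B->R->D->L->B->refl->A->L'->B->R'->E->plug->E
Char 3 ('B'): step: R->4, L=0; B->plug->H->R->H->L->C->refl->H->L'->F->R'->E->plug->E
Char 4 ('D'): step: R->5, L=0; D->plug->D->R->E->L->E->refl->G->L'->G->R'->G->plug->G
Char 5 ('H'): step: R->6, L=0; H->plug->B->R->G->L->G->refl->E->L'->E->R'->A->plug->A
Char 6 ('C'): step: R->7, L=0; C->plug->C->R->A->L->D->refl->F->L'->C->R'->B->plug->H

Answer: AEEGAH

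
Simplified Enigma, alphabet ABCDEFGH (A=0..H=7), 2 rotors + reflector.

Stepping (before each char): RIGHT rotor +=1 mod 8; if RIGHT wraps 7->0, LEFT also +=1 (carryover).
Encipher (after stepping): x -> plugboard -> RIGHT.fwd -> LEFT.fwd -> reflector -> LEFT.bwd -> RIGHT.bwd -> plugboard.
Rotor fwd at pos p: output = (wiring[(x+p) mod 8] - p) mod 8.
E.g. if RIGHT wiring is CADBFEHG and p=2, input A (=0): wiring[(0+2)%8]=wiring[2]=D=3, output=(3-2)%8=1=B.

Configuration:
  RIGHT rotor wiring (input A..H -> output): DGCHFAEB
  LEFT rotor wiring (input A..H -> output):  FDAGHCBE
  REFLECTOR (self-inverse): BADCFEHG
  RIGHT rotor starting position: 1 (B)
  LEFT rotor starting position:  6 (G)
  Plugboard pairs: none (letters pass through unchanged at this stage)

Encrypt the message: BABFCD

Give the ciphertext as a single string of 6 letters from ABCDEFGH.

Char 1 ('B'): step: R->2, L=6; B->plug->B->R->F->L->A->refl->B->L'->G->R'->D->plug->D
Char 2 ('A'): step: R->3, L=6; A->plug->A->R->E->L->C->refl->D->L'->A->R'->F->plug->F
Char 3 ('B'): step: R->4, L=6; B->plug->B->R->E->L->C->refl->D->L'->A->R'->C->plug->C
Char 4 ('F'): step: R->5, L=6; F->plug->F->R->F->L->A->refl->B->L'->G->R'->D->plug->D
Char 5 ('C'): step: R->6, L=6; C->plug->C->R->F->L->A->refl->B->L'->G->R'->A->plug->A
Char 6 ('D'): step: R->7, L=6; D->plug->D->R->D->L->F->refl->E->L'->H->R'->C->plug->C

Answer: DFCDAC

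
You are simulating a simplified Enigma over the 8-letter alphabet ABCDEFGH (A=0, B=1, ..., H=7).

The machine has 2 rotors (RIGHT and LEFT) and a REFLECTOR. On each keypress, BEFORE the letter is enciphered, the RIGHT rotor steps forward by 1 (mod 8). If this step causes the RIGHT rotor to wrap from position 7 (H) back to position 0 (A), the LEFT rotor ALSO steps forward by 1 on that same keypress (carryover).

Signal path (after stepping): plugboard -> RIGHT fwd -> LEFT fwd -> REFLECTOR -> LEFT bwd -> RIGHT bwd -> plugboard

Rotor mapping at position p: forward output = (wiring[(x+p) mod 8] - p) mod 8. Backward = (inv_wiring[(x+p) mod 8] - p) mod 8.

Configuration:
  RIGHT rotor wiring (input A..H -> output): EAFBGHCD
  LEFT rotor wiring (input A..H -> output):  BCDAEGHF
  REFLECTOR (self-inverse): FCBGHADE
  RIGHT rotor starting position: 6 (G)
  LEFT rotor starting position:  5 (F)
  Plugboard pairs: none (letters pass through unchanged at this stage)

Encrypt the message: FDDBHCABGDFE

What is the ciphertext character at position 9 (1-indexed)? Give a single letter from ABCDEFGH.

Char 1 ('F'): step: R->7, L=5; F->plug->F->R->H->L->H->refl->E->L'->D->R'->H->plug->H
Char 2 ('D'): step: R->0, L->6 (L advanced); D->plug->D->R->B->L->H->refl->E->L'->D->R'->H->plug->H
Char 3 ('D'): step: R->1, L=6; D->plug->D->R->F->L->C->refl->B->L'->A->R'->C->plug->C
Char 4 ('B'): step: R->2, L=6; B->plug->B->R->H->L->A->refl->F->L'->E->R'->C->plug->C
Char 5 ('H'): step: R->3, L=6; H->plug->H->R->C->L->D->refl->G->L'->G->R'->A->plug->A
Char 6 ('C'): step: R->4, L=6; C->plug->C->R->G->L->G->refl->D->L'->C->R'->A->plug->A
Char 7 ('A'): step: R->5, L=6; A->plug->A->R->C->L->D->refl->G->L'->G->R'->C->plug->C
Char 8 ('B'): step: R->6, L=6; B->plug->B->R->F->L->C->refl->B->L'->A->R'->G->plug->G
Char 9 ('G'): step: R->7, L=6; G->plug->G->R->A->L->B->refl->C->L'->F->R'->B->plug->B

B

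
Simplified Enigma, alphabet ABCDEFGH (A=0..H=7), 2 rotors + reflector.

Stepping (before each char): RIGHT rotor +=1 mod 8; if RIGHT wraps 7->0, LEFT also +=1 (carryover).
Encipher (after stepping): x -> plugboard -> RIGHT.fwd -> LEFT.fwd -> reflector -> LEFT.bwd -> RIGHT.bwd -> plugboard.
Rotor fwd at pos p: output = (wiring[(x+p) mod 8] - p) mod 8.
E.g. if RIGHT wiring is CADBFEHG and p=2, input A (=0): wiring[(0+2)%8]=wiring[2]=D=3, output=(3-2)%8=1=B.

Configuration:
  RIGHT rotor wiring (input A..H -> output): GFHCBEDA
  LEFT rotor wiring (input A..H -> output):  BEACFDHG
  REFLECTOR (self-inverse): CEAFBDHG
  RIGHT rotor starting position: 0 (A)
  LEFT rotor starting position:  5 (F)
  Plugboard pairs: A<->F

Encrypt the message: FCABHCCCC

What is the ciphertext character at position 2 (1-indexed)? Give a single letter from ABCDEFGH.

Char 1 ('F'): step: R->1, L=5; F->plug->A->R->E->L->H->refl->G->L'->A->R'->D->plug->D
Char 2 ('C'): step: R->2, L=5; C->plug->C->R->H->L->A->refl->C->L'->B->R'->E->plug->E

E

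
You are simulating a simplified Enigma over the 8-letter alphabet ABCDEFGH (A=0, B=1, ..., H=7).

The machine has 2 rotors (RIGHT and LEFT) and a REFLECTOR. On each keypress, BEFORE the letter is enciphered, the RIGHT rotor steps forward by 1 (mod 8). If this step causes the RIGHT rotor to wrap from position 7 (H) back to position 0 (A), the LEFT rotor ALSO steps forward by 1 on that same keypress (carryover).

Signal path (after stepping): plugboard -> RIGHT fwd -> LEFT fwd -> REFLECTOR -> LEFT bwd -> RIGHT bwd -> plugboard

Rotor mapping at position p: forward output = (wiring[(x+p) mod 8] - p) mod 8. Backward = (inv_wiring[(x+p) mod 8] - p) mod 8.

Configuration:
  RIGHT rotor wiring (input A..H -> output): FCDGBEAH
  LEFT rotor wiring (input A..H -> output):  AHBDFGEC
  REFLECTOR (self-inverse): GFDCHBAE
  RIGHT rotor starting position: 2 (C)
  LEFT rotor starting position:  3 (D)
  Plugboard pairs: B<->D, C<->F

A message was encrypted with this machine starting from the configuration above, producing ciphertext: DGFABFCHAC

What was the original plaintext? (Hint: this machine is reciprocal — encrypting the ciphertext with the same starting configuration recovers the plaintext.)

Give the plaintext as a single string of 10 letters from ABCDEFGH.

Answer: EDGDDDHECD

Derivation:
Char 1 ('D'): step: R->3, L=3; D->plug->B->R->G->L->E->refl->H->L'->E->R'->E->plug->E
Char 2 ('G'): step: R->4, L=3; G->plug->G->R->H->L->G->refl->A->L'->A->R'->B->plug->D
Char 3 ('F'): step: R->5, L=3; F->plug->C->R->C->L->D->refl->C->L'->B->R'->G->plug->G
Char 4 ('A'): step: R->6, L=3; A->plug->A->R->C->L->D->refl->C->L'->B->R'->B->plug->D
Char 5 ('B'): step: R->7, L=3; B->plug->D->R->E->L->H->refl->E->L'->G->R'->B->plug->D
Char 6 ('F'): step: R->0, L->4 (L advanced); F->plug->C->R->D->L->G->refl->A->L'->C->R'->B->plug->D
Char 7 ('C'): step: R->1, L=4; C->plug->F->R->H->L->H->refl->E->L'->E->R'->H->plug->H
Char 8 ('H'): step: R->2, L=4; H->plug->H->R->A->L->B->refl->F->L'->G->R'->E->plug->E
Char 9 ('A'): step: R->3, L=4; A->plug->A->R->D->L->G->refl->A->L'->C->R'->F->plug->C
Char 10 ('C'): step: R->4, L=4; C->plug->F->R->G->L->F->refl->B->L'->A->R'->B->plug->D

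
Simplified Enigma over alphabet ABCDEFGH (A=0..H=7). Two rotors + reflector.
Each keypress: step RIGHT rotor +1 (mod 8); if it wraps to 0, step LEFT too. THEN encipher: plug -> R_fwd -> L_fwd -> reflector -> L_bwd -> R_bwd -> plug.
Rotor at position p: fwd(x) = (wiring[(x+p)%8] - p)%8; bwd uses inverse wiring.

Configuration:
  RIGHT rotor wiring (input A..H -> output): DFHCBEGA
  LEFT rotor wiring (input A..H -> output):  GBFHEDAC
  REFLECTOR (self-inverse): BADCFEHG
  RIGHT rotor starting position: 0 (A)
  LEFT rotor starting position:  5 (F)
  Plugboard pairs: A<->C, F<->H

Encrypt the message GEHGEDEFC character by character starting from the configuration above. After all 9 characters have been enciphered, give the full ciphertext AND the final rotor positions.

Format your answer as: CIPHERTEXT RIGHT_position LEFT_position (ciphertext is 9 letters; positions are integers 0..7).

Char 1 ('G'): step: R->1, L=5; G->plug->G->R->H->L->H->refl->G->L'->A->R'->D->plug->D
Char 2 ('E'): step: R->2, L=5; E->plug->E->R->E->L->E->refl->F->L'->C->R'->D->plug->D
Char 3 ('H'): step: R->3, L=5; H->plug->F->R->A->L->G->refl->H->L'->H->R'->A->plug->C
Char 4 ('G'): step: R->4, L=5; G->plug->G->R->D->L->B->refl->A->L'->F->R'->A->plug->C
Char 5 ('E'): step: R->5, L=5; E->plug->E->R->A->L->G->refl->H->L'->H->R'->A->plug->C
Char 6 ('D'): step: R->6, L=5; D->plug->D->R->H->L->H->refl->G->L'->A->R'->A->plug->C
Char 7 ('E'): step: R->7, L=5; E->plug->E->R->D->L->B->refl->A->L'->F->R'->G->plug->G
Char 8 ('F'): step: R->0, L->6 (L advanced); F->plug->H->R->A->L->C->refl->D->L'->D->R'->A->plug->C
Char 9 ('C'): step: R->1, L=6; C->plug->A->R->E->L->H->refl->G->L'->G->R'->B->plug->B
Final: ciphertext=DDCCCCGCB, RIGHT=1, LEFT=6

Answer: DDCCCCGCB 1 6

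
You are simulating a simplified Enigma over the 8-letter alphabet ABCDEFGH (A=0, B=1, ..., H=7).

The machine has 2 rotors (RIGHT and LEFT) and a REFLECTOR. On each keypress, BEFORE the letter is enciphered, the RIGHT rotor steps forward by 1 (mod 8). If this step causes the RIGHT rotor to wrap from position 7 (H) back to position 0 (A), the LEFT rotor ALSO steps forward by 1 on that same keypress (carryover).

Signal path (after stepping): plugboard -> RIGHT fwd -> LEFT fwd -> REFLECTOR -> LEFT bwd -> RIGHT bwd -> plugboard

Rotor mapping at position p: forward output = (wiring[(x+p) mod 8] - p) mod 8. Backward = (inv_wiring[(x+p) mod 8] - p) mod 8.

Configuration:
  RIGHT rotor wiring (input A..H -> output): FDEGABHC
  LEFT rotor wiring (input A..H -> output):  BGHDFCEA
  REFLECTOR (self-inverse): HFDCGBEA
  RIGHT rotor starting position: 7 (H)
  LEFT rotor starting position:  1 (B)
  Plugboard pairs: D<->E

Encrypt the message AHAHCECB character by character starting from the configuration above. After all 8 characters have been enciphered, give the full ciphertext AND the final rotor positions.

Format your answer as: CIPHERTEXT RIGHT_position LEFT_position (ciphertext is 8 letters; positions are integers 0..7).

Char 1 ('A'): step: R->0, L->2 (L advanced); A->plug->A->R->F->L->G->refl->E->L'->H->R'->G->plug->G
Char 2 ('H'): step: R->1, L=2; H->plug->H->R->E->L->C->refl->D->L'->C->R'->A->plug->A
Char 3 ('A'): step: R->2, L=2; A->plug->A->R->C->L->D->refl->C->L'->E->R'->B->plug->B
Char 4 ('H'): step: R->3, L=2; H->plug->H->R->B->L->B->refl->F->L'->A->R'->G->plug->G
Char 5 ('C'): step: R->4, L=2; C->plug->C->R->D->L->A->refl->H->L'->G->R'->D->plug->E
Char 6 ('E'): step: R->5, L=2; E->plug->D->R->A->L->F->refl->B->L'->B->R'->G->plug->G
Char 7 ('C'): step: R->6, L=2; C->plug->C->R->H->L->E->refl->G->L'->F->R'->D->plug->E
Char 8 ('B'): step: R->7, L=2; B->plug->B->R->G->L->H->refl->A->L'->D->R'->A->plug->A
Final: ciphertext=GABGEGEA, RIGHT=7, LEFT=2

Answer: GABGEGEA 7 2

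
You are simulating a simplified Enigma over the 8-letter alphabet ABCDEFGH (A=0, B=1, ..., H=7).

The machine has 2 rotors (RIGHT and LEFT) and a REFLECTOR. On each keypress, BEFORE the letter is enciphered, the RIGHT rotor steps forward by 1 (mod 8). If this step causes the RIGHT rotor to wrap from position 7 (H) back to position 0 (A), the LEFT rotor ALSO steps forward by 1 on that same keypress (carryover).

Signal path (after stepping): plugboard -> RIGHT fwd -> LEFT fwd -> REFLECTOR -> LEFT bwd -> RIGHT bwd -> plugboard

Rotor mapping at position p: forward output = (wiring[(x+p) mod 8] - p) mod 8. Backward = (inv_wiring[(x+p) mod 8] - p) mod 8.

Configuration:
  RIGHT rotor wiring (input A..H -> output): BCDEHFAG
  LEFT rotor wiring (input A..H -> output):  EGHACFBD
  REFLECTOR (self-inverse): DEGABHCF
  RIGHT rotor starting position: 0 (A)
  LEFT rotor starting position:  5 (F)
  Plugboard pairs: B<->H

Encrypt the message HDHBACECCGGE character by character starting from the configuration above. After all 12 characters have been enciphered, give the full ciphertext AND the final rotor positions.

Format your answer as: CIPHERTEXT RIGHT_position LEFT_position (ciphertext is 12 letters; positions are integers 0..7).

Answer: GGAFFBHGBAAD 4 6

Derivation:
Char 1 ('H'): step: R->1, L=5; H->plug->B->R->C->L->G->refl->C->L'->F->R'->G->plug->G
Char 2 ('D'): step: R->2, L=5; D->plug->D->R->D->L->H->refl->F->L'->H->R'->G->plug->G
Char 3 ('H'): step: R->3, L=5; H->plug->B->R->E->L->B->refl->E->L'->B->R'->A->plug->A
Char 4 ('B'): step: R->4, L=5; B->plug->H->R->A->L->A->refl->D->L'->G->R'->F->plug->F
Char 5 ('A'): step: R->5, L=5; A->plug->A->R->A->L->A->refl->D->L'->G->R'->F->plug->F
Char 6 ('C'): step: R->6, L=5; C->plug->C->R->D->L->H->refl->F->L'->H->R'->H->plug->B
Char 7 ('E'): step: R->7, L=5; E->plug->E->R->F->L->C->refl->G->L'->C->R'->B->plug->H
Char 8 ('C'): step: R->0, L->6 (L advanced); C->plug->C->R->D->L->A->refl->D->L'->A->R'->G->plug->G
Char 9 ('C'): step: R->1, L=6; C->plug->C->R->D->L->A->refl->D->L'->A->R'->H->plug->B
Char 10 ('G'): step: R->2, L=6; G->plug->G->R->H->L->H->refl->F->L'->B->R'->A->plug->A
Char 11 ('G'): step: R->3, L=6; G->plug->G->R->H->L->H->refl->F->L'->B->R'->A->plug->A
Char 12 ('E'): step: R->4, L=6; E->plug->E->R->F->L->C->refl->G->L'->C->R'->D->plug->D
Final: ciphertext=GGAFFBHGBAAD, RIGHT=4, LEFT=6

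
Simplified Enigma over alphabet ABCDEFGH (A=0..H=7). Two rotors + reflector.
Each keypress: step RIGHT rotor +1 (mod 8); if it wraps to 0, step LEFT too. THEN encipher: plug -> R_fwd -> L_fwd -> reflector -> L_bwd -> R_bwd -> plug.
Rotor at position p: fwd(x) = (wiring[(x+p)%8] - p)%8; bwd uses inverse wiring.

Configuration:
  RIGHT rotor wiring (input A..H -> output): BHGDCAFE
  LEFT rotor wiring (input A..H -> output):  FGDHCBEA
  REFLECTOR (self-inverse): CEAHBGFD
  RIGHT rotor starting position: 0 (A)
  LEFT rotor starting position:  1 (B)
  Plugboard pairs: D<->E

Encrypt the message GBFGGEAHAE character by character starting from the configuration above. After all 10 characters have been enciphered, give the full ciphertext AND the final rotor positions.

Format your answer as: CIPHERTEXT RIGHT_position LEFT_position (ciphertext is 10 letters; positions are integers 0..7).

Char 1 ('G'): step: R->1, L=1; G->plug->G->R->D->L->B->refl->E->L'->H->R'->E->plug->D
Char 2 ('B'): step: R->2, L=1; B->plug->B->R->B->L->C->refl->A->L'->E->R'->A->plug->A
Char 3 ('F'): step: R->3, L=1; F->plug->F->R->G->L->H->refl->D->L'->F->R'->C->plug->C
Char 4 ('G'): step: R->4, L=1; G->plug->G->R->C->L->G->refl->F->L'->A->R'->D->plug->E
Char 5 ('G'): step: R->5, L=1; G->plug->G->R->G->L->H->refl->D->L'->F->R'->H->plug->H
Char 6 ('E'): step: R->6, L=1; E->plug->D->R->B->L->C->refl->A->L'->E->R'->G->plug->G
Char 7 ('A'): step: R->7, L=1; A->plug->A->R->F->L->D->refl->H->L'->G->R'->H->plug->H
Char 8 ('H'): step: R->0, L->2 (L advanced); H->plug->H->R->E->L->C->refl->A->L'->C->R'->E->plug->D
Char 9 ('A'): step: R->1, L=2; A->plug->A->R->G->L->D->refl->H->L'->D->R'->G->plug->G
Char 10 ('E'): step: R->2, L=2; E->plug->D->R->G->L->D->refl->H->L'->D->R'->E->plug->D
Final: ciphertext=DACEHGHDGD, RIGHT=2, LEFT=2

Answer: DACEHGHDGD 2 2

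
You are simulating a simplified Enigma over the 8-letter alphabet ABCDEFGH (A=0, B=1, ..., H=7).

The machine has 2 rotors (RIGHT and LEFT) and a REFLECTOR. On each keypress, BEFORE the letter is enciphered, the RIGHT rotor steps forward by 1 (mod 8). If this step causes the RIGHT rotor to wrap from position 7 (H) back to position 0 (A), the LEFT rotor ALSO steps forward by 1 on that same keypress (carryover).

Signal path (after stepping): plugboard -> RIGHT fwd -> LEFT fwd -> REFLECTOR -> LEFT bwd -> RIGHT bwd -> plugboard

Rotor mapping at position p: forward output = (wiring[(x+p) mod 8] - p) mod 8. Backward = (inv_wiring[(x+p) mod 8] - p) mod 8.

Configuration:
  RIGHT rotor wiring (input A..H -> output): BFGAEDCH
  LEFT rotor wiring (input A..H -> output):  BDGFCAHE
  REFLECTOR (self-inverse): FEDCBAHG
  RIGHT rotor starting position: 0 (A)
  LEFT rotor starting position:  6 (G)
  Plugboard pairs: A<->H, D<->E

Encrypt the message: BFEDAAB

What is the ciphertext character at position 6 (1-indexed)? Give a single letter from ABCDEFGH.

Char 1 ('B'): step: R->1, L=6; B->plug->B->R->F->L->H->refl->G->L'->B->R'->F->plug->F
Char 2 ('F'): step: R->2, L=6; F->plug->F->R->F->L->H->refl->G->L'->B->R'->D->plug->E
Char 3 ('E'): step: R->3, L=6; E->plug->D->R->H->L->C->refl->D->L'->C->R'->G->plug->G
Char 4 ('D'): step: R->4, L=6; D->plug->E->R->F->L->H->refl->G->L'->B->R'->F->plug->F
Char 5 ('A'): step: R->5, L=6; A->plug->H->R->H->L->C->refl->D->L'->C->R'->C->plug->C
Char 6 ('A'): step: R->6, L=6; A->plug->H->R->F->L->H->refl->G->L'->B->R'->B->plug->B

B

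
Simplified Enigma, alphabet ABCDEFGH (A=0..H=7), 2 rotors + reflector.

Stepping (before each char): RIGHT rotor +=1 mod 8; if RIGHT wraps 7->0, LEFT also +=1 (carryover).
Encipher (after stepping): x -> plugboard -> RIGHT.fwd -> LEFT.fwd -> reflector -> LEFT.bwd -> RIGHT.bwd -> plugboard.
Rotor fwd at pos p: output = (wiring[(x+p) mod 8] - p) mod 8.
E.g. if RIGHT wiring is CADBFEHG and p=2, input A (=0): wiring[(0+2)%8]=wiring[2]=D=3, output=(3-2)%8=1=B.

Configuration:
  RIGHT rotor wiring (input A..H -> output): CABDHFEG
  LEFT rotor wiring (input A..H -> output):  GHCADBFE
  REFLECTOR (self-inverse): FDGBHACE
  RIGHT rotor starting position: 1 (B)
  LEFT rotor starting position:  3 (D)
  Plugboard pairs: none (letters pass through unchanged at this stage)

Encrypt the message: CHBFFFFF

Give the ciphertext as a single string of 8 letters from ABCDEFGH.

Answer: FFCDCCAH

Derivation:
Char 1 ('C'): step: R->2, L=3; C->plug->C->R->F->L->D->refl->B->L'->E->R'->F->plug->F
Char 2 ('H'): step: R->3, L=3; H->plug->H->R->G->L->E->refl->H->L'->H->R'->F->plug->F
Char 3 ('B'): step: R->4, L=3; B->plug->B->R->B->L->A->refl->F->L'->A->R'->C->plug->C
Char 4 ('F'): step: R->5, L=3; F->plug->F->R->E->L->B->refl->D->L'->F->R'->D->plug->D
Char 5 ('F'): step: R->6, L=3; F->plug->F->R->F->L->D->refl->B->L'->E->R'->C->plug->C
Char 6 ('F'): step: R->7, L=3; F->plug->F->R->A->L->F->refl->A->L'->B->R'->C->plug->C
Char 7 ('F'): step: R->0, L->4 (L advanced); F->plug->F->R->F->L->D->refl->B->L'->C->R'->A->plug->A
Char 8 ('F'): step: R->1, L=4; F->plug->F->R->D->L->A->refl->F->L'->B->R'->H->plug->H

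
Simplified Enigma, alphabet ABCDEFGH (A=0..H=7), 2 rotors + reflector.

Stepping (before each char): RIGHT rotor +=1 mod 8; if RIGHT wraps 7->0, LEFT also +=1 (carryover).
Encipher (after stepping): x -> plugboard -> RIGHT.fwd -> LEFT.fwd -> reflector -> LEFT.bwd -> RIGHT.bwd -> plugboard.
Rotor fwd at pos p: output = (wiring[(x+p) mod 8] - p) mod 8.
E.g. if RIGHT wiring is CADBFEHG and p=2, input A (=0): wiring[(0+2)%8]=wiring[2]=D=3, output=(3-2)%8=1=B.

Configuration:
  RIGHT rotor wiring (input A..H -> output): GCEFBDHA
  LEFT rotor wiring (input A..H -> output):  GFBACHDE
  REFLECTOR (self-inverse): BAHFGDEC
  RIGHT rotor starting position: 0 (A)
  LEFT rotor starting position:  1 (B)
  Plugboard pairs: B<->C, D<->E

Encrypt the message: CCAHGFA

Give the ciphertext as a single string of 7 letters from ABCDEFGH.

Char 1 ('C'): step: R->1, L=1; C->plug->B->R->D->L->B->refl->A->L'->B->R'->A->plug->A
Char 2 ('C'): step: R->2, L=1; C->plug->B->R->D->L->B->refl->A->L'->B->R'->D->plug->E
Char 3 ('A'): step: R->3, L=1; A->plug->A->R->C->L->H->refl->C->L'->F->R'->E->plug->D
Char 4 ('H'): step: R->4, L=1; H->plug->H->R->B->L->A->refl->B->L'->D->R'->C->plug->B
Char 5 ('G'): step: R->5, L=1; G->plug->G->R->A->L->E->refl->G->L'->E->R'->H->plug->H
Char 6 ('F'): step: R->6, L=1; F->plug->F->R->H->L->F->refl->D->L'->G->R'->E->plug->D
Char 7 ('A'): step: R->7, L=1; A->plug->A->R->B->L->A->refl->B->L'->D->R'->C->plug->B

Answer: AEDBHDB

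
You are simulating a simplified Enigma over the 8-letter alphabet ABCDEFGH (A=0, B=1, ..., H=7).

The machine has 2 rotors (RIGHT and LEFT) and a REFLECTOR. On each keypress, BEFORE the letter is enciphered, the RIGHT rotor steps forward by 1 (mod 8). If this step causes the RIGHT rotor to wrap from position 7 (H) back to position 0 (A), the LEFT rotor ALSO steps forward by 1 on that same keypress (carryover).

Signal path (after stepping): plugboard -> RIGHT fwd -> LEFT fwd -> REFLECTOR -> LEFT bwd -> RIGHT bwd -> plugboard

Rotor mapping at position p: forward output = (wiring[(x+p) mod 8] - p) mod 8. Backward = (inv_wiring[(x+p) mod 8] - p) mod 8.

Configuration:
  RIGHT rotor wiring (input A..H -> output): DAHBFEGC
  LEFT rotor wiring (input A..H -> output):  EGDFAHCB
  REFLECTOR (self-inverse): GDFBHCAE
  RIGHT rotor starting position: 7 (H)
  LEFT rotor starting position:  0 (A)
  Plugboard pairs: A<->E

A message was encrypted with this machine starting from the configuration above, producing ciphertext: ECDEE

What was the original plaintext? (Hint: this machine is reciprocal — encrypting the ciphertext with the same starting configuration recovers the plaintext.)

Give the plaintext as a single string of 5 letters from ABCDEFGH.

Char 1 ('E'): step: R->0, L->1 (L advanced); E->plug->A->R->D->L->H->refl->E->L'->C->R'->H->plug->H
Char 2 ('C'): step: R->1, L=1; C->plug->C->R->A->L->F->refl->C->L'->B->R'->G->plug->G
Char 3 ('D'): step: R->2, L=1; D->plug->D->R->C->L->E->refl->H->L'->D->R'->C->plug->C
Char 4 ('E'): step: R->3, L=1; E->plug->A->R->G->L->A->refl->G->L'->E->R'->H->plug->H
Char 5 ('E'): step: R->4, L=1; E->plug->A->R->B->L->C->refl->F->L'->A->R'->B->plug->B

Answer: HGCHB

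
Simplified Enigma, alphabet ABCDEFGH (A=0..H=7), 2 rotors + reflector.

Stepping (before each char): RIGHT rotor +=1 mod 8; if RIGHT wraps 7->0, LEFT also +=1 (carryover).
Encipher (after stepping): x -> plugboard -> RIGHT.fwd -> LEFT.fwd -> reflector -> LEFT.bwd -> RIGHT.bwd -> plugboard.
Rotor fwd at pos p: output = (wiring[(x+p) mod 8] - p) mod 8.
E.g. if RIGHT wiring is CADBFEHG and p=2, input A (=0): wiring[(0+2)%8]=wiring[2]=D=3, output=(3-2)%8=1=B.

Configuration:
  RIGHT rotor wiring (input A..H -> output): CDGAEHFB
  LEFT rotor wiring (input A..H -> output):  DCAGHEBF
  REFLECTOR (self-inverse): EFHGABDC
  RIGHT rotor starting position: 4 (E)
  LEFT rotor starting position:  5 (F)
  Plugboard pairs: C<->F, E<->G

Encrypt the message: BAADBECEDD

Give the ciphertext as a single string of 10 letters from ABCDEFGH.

Answer: HGGCDCEGEB

Derivation:
Char 1 ('B'): step: R->5, L=5; B->plug->B->R->A->L->H->refl->C->L'->H->R'->H->plug->H
Char 2 ('A'): step: R->6, L=5; A->plug->A->R->H->L->C->refl->H->L'->A->R'->E->plug->G
Char 3 ('A'): step: R->7, L=5; A->plug->A->R->C->L->A->refl->E->L'->B->R'->E->plug->G
Char 4 ('D'): step: R->0, L->6 (L advanced); D->plug->D->R->A->L->D->refl->G->L'->H->R'->F->plug->C
Char 5 ('B'): step: R->1, L=6; B->plug->B->R->F->L->A->refl->E->L'->D->R'->D->plug->D
Char 6 ('E'): step: R->2, L=6; E->plug->G->R->A->L->D->refl->G->L'->H->R'->F->plug->C
Char 7 ('C'): step: R->3, L=6; C->plug->F->R->H->L->G->refl->D->L'->A->R'->G->plug->E
Char 8 ('E'): step: R->4, L=6; E->plug->G->R->C->L->F->refl->B->L'->G->R'->E->plug->G
Char 9 ('D'): step: R->5, L=6; D->plug->D->R->F->L->A->refl->E->L'->D->R'->G->plug->E
Char 10 ('D'): step: R->6, L=6; D->plug->D->R->F->L->A->refl->E->L'->D->R'->B->plug->B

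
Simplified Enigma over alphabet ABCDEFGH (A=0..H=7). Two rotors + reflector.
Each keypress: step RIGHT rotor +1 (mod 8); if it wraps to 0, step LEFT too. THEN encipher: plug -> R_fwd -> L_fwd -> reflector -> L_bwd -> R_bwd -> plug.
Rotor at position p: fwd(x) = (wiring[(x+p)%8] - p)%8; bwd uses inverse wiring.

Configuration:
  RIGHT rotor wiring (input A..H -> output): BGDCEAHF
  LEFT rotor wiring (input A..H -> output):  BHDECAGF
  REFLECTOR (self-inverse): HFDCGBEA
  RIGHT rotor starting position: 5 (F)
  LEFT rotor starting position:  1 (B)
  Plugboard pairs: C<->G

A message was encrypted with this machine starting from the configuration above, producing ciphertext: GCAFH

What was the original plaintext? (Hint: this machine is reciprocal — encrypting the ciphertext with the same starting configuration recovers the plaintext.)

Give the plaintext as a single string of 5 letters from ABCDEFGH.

Answer: EBHBF

Derivation:
Char 1 ('G'): step: R->6, L=1; G->plug->C->R->D->L->B->refl->F->L'->F->R'->E->plug->E
Char 2 ('C'): step: R->7, L=1; C->plug->G->R->B->L->C->refl->D->L'->C->R'->B->plug->B
Char 3 ('A'): step: R->0, L->2 (L advanced); A->plug->A->R->B->L->C->refl->D->L'->F->R'->H->plug->H
Char 4 ('F'): step: R->1, L=2; F->plug->F->R->G->L->H->refl->A->L'->C->R'->B->plug->B
Char 5 ('H'): step: R->2, L=2; H->plug->H->R->E->L->E->refl->G->L'->D->R'->F->plug->F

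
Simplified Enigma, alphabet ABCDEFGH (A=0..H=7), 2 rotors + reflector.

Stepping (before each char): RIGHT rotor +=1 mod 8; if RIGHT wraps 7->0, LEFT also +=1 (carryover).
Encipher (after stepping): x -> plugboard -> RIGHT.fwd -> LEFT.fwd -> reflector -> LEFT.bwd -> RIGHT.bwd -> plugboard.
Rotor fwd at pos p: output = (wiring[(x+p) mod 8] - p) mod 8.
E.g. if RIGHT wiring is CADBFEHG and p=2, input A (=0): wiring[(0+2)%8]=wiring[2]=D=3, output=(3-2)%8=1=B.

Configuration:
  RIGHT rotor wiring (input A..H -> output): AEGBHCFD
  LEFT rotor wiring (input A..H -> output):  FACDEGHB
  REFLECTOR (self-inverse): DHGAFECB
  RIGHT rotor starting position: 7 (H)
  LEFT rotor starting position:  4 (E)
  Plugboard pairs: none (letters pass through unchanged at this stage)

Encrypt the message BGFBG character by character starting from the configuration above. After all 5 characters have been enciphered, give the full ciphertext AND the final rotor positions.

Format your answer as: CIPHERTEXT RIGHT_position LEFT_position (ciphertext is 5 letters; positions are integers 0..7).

Char 1 ('B'): step: R->0, L->5 (L advanced); B->plug->B->R->E->L->D->refl->A->L'->D->R'->H->plug->H
Char 2 ('G'): step: R->1, L=5; G->plug->G->R->C->L->E->refl->F->L'->F->R'->B->plug->B
Char 3 ('F'): step: R->2, L=5; F->plug->F->R->B->L->C->refl->G->L'->G->R'->G->plug->G
Char 4 ('B'): step: R->3, L=5; B->plug->B->R->E->L->D->refl->A->L'->D->R'->H->plug->H
Char 5 ('G'): step: R->4, L=5; G->plug->G->R->C->L->E->refl->F->L'->F->R'->H->plug->H
Final: ciphertext=HBGHH, RIGHT=4, LEFT=5

Answer: HBGHH 4 5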